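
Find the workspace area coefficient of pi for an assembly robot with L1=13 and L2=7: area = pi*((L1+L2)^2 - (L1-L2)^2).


Given: L1 = 13, L2 = 7
(L1+L2)^2 = (20)^2 = 400
(L1-L2)^2 = (6)^2 = 36
Difference = 400 - 36 = 364
This equals 4*L1*L2 = 4*13*7 = 364
Workspace area = 364*pi

364


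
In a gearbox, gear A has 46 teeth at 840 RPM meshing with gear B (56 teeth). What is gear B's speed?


Given: N1 = 46 teeth, w1 = 840 RPM, N2 = 56 teeth
Using N1*w1 = N2*w2
w2 = N1*w1 / N2
w2 = 46*840 / 56
w2 = 38640 / 56
w2 = 690 RPM

690 RPM


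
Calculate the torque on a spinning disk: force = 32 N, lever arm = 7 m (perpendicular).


Given: F = 32 N, r = 7 m, angle = 90 deg (perpendicular)
Using tau = F * r * sin(90)
sin(90) = 1
tau = 32 * 7 * 1
tau = 224 Nm

224 Nm


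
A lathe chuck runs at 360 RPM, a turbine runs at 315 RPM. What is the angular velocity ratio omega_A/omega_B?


Given: RPM_A = 360, RPM_B = 315
omega = 2*pi*RPM/60, so omega_A/omega_B = RPM_A / RPM_B
omega_A/omega_B = 360 / 315
omega_A/omega_B = 8/7

8/7


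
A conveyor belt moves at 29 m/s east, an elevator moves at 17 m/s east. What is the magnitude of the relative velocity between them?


Given: v_A = 29 m/s east, v_B = 17 m/s east
Both move in the same direction; relative speed = |v_A - v_B|
|29 - 17| = |12|
= 12 m/s

12 m/s


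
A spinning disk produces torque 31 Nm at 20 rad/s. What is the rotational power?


Given: tau = 31 Nm, omega = 20 rad/s
Using P = tau * omega
P = 31 * 20
P = 620 W

620 W


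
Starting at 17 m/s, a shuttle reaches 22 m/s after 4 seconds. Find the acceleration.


Given: initial velocity v0 = 17 m/s, final velocity v = 22 m/s, time t = 4 s
Using a = (v - v0) / t
a = (22 - 17) / 4
a = 5 / 4
a = 5/4 m/s^2

5/4 m/s^2


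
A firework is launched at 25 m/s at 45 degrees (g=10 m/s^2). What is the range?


Given: v0 = 25 m/s, theta = 45 deg, g = 10 m/s^2
sin(2*45) = sin(90) = 1
Using R = v0^2 * sin(2*theta) / g
R = 25^2 * 1 / 10
R = 625 / 10
R = 125/2 m

125/2 m


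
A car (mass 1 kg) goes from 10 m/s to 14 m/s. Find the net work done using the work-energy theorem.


Given: m = 1 kg, v0 = 10 m/s, v = 14 m/s
Using W = (1/2)*m*(v^2 - v0^2)
v^2 = 14^2 = 196
v0^2 = 10^2 = 100
v^2 - v0^2 = 196 - 100 = 96
W = (1/2)*1*96 = 48 J

48 J


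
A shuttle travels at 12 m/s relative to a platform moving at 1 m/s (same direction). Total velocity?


Given: object velocity = 12 m/s, platform velocity = 1 m/s (same direction)
Using classical velocity addition: v_total = v_object + v_platform
v_total = 12 + 1
v_total = 13 m/s

13 m/s


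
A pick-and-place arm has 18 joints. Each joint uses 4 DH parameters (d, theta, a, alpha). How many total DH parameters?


Given: 18 joints, 4 DH parameters per joint (d, theta, a, alpha)
Total DH parameters = number_of_joints * 4
Total = 18 * 4
Total = 72

72


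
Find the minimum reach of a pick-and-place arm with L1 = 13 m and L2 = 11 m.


Given: L1 = 13 m, L2 = 11 m
For a 2-link planar arm, min reach = |L1 - L2| (second link folded back)
Min reach = |13 - 11|
Min reach = 2 m

2 m


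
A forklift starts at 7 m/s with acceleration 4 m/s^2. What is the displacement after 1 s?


Given: v0 = 7 m/s, a = 4 m/s^2, t = 1 s
Using s = v0*t + (1/2)*a*t^2
s = 7*1 + (1/2)*4*1^2
s = 7 + (1/2)*4
s = 7 + 2
s = 9

9 m


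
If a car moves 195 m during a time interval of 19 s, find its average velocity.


Given: distance d = 195 m, time t = 19 s
Using v = d / t
v = 195 / 19
v = 195/19 m/s

195/19 m/s


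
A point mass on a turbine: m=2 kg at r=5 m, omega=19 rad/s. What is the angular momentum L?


Given: m = 2 kg, r = 5 m, omega = 19 rad/s
For a point mass: I = m*r^2
I = 2*5^2 = 2*25 = 50
L = I*omega = 50*19
L = 950 kg*m^2/s

950 kg*m^2/s


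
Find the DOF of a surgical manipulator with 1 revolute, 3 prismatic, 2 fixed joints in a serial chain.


Given: serial robot with 1 revolute, 3 prismatic, 2 fixed joints
DOF contribution per joint type: revolute=1, prismatic=1, spherical=3, fixed=0
DOF = 1*1 + 3*1 + 2*0
DOF = 4

4


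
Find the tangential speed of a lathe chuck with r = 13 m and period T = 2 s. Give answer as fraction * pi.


Given: radius r = 13 m, period T = 2 s
Using v = 2*pi*r / T
v = 2*pi*13 / 2
v = 26*pi / 2
v = 13*pi m/s

13*pi m/s


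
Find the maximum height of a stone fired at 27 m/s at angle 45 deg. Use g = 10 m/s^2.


Given: v0 = 27 m/s, theta = 45 deg, g = 10 m/s^2
sin^2(45) = 1/2
Using H = v0^2 * sin^2(theta) / (2*g)
H = 27^2 * 1/2 / (2*10)
H = 729 * 1/2 / 20
H = 729/2 / 20
H = 729/40 m

729/40 m


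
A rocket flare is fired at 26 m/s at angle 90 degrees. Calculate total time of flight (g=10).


Given: v0 = 26 m/s, theta = 90 deg, g = 10 m/s^2
sin(90) = 1
Using T = 2*v0*sin(theta) / g
T = 2*26*1 / 10
T = 52 / 10
T = 26/5 s

26/5 s


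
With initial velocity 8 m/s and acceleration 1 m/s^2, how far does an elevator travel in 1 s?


Given: v0 = 8 m/s, a = 1 m/s^2, t = 1 s
Using s = v0*t + (1/2)*a*t^2
s = 8*1 + (1/2)*1*1^2
s = 8 + (1/2)*1
s = 8 + 1/2
s = 17/2

17/2 m


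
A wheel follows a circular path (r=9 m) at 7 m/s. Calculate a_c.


Given: v = 7 m/s, r = 9 m
Using a_c = v^2 / r
a_c = 7^2 / 9
a_c = 49 / 9
a_c = 49/9 m/s^2

49/9 m/s^2


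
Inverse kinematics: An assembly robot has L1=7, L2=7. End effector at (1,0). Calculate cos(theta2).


Given: L1 = 7, L2 = 7, target (x, y) = (1, 0)
Using cos(theta2) = (x^2 + y^2 - L1^2 - L2^2) / (2*L1*L2)
x^2 + y^2 = 1^2 + 0 = 1
L1^2 + L2^2 = 49 + 49 = 98
Numerator = 1 - 98 = -97
Denominator = 2*7*7 = 98
cos(theta2) = -97/98 = -97/98

-97/98


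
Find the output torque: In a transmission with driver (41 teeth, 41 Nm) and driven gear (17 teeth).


Given: N1 = 41, N2 = 17, T1 = 41 Nm
Using T2/T1 = N2/N1
T2 = T1 * N2 / N1
T2 = 41 * 17 / 41
T2 = 697 / 41
T2 = 17 Nm

17 Nm


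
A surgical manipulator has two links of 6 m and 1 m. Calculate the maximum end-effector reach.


Given: L1 = 6 m, L2 = 1 m
For a 2-link planar arm, max reach = L1 + L2 (fully extended)
Max reach = 6 + 1
Max reach = 7 m

7 m


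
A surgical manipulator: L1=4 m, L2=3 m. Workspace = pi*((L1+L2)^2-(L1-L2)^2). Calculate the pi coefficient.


Given: L1 = 4, L2 = 3
(L1+L2)^2 = (7)^2 = 49
(L1-L2)^2 = (1)^2 = 1
Difference = 49 - 1 = 48
This equals 4*L1*L2 = 4*4*3 = 48
Workspace area = 48*pi

48


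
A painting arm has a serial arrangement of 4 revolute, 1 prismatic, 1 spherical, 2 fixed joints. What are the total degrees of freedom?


Given: serial robot with 4 revolute, 1 prismatic, 1 spherical, 2 fixed joints
DOF contribution per joint type: revolute=1, prismatic=1, spherical=3, fixed=0
DOF = 4*1 + 1*1 + 1*3 + 2*0
DOF = 8

8


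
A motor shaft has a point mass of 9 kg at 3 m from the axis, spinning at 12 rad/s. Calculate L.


Given: m = 9 kg, r = 3 m, omega = 12 rad/s
For a point mass: I = m*r^2
I = 9*3^2 = 9*9 = 81
L = I*omega = 81*12
L = 972 kg*m^2/s

972 kg*m^2/s


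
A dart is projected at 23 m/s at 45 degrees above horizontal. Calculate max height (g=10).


Given: v0 = 23 m/s, theta = 45 deg, g = 10 m/s^2
sin^2(45) = 1/2
Using H = v0^2 * sin^2(theta) / (2*g)
H = 23^2 * 1/2 / (2*10)
H = 529 * 1/2 / 20
H = 529/2 / 20
H = 529/40 m

529/40 m


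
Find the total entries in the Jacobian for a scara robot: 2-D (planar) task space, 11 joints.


Given: task space dimension = 2, joints = 11
Jacobian is a 2 x 11 matrix
Total entries = rows * columns
Total = 2 * 11
Total = 22

22


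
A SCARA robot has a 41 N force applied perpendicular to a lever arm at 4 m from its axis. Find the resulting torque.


Given: F = 41 N, r = 4 m, angle = 90 deg (perpendicular)
Using tau = F * r * sin(90)
sin(90) = 1
tau = 41 * 4 * 1
tau = 164 Nm

164 Nm


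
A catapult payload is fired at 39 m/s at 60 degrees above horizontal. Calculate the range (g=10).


Given: v0 = 39 m/s, theta = 60 deg, g = 10 m/s^2
sin(2*60) = sin(120) = sqrt(3)/2
Using R = v0^2 * sin(2*theta) / g
R = 39^2 * (sqrt(3)/2) / 10
R = 1521 * sqrt(3) / 20
R = 1521/20*sqrt(3) m

1521/20*sqrt(3) m


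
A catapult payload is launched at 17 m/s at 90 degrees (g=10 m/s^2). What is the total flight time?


Given: v0 = 17 m/s, theta = 90 deg, g = 10 m/s^2
sin(90) = 1
Using T = 2*v0*sin(theta) / g
T = 2*17*1 / 10
T = 34 / 10
T = 17/5 s

17/5 s


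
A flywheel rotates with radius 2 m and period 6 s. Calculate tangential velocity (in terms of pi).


Given: radius r = 2 m, period T = 6 s
Using v = 2*pi*r / T
v = 2*pi*2 / 6
v = 4*pi / 6
v = 2/3*pi m/s

2/3*pi m/s


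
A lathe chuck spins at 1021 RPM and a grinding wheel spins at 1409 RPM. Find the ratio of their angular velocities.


Given: RPM_A = 1021, RPM_B = 1409
omega = 2*pi*RPM/60, so omega_A/omega_B = RPM_A / RPM_B
omega_A/omega_B = 1021 / 1409
omega_A/omega_B = 1021/1409

1021/1409


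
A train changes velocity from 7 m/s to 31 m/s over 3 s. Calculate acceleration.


Given: initial velocity v0 = 7 m/s, final velocity v = 31 m/s, time t = 3 s
Using a = (v - v0) / t
a = (31 - 7) / 3
a = 24 / 3
a = 8 m/s^2

8 m/s^2


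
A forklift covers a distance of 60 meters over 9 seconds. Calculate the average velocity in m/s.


Given: distance d = 60 m, time t = 9 s
Using v = d / t
v = 60 / 9
v = 20/3 m/s

20/3 m/s


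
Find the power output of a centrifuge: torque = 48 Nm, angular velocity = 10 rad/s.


Given: tau = 48 Nm, omega = 10 rad/s
Using P = tau * omega
P = 48 * 10
P = 480 W

480 W


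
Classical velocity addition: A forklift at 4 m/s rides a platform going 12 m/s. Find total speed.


Given: object velocity = 4 m/s, platform velocity = 12 m/s (same direction)
Using classical velocity addition: v_total = v_object + v_platform
v_total = 4 + 12
v_total = 16 m/s

16 m/s


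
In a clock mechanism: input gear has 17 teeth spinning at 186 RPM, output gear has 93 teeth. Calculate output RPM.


Given: N1 = 17 teeth, w1 = 186 RPM, N2 = 93 teeth
Using N1*w1 = N2*w2
w2 = N1*w1 / N2
w2 = 17*186 / 93
w2 = 3162 / 93
w2 = 34 RPM

34 RPM


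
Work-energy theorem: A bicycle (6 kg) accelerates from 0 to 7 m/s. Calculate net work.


Given: m = 6 kg, v0 = 0 m/s, v = 7 m/s
Using W = (1/2)*m*(v^2 - v0^2)
v^2 = 7^2 = 49
v0^2 = 0^2 = 0
v^2 - v0^2 = 49 - 0 = 49
W = (1/2)*6*49 = 147 J

147 J


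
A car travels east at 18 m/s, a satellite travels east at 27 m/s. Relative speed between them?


Given: v_A = 18 m/s east, v_B = 27 m/s east
Both move in the same direction; relative speed = |v_A - v_B|
|18 - 27| = |-9|
= 9 m/s

9 m/s


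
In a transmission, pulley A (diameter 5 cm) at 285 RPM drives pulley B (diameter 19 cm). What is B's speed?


Given: D1 = 5 cm, w1 = 285 RPM, D2 = 19 cm
Using D1*w1 = D2*w2
w2 = D1*w1 / D2
w2 = 5*285 / 19
w2 = 1425 / 19
w2 = 75 RPM

75 RPM


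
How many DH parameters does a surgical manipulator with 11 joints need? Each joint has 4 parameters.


Given: 11 joints, 4 DH parameters per joint (d, theta, a, alpha)
Total DH parameters = number_of_joints * 4
Total = 11 * 4
Total = 44

44


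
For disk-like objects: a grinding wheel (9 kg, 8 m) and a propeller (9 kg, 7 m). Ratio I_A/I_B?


Given: M1=9 kg, R1=8 m, M2=9 kg, R2=7 m
For a disk: I = (1/2)*M*R^2, so I_A/I_B = (M1*R1^2)/(M2*R2^2)
M1*R1^2 = 9*64 = 576
M2*R2^2 = 9*49 = 441
I_A/I_B = 576/441 = 64/49

64/49


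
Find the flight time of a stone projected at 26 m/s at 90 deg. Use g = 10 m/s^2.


Given: v0 = 26 m/s, theta = 90 deg, g = 10 m/s^2
sin(90) = 1
Using T = 2*v0*sin(theta) / g
T = 2*26*1 / 10
T = 52 / 10
T = 26/5 s

26/5 s


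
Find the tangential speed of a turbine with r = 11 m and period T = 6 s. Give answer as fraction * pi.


Given: radius r = 11 m, period T = 6 s
Using v = 2*pi*r / T
v = 2*pi*11 / 6
v = 22*pi / 6
v = 11/3*pi m/s

11/3*pi m/s


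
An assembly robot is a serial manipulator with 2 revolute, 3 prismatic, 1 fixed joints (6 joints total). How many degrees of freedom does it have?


Given: serial robot with 2 revolute, 3 prismatic, 1 fixed joints
DOF contribution per joint type: revolute=1, prismatic=1, spherical=3, fixed=0
DOF = 2*1 + 3*1 + 1*0
DOF = 5

5


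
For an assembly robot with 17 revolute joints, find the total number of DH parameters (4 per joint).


Given: 17 joints, 4 DH parameters per joint (d, theta, a, alpha)
Total DH parameters = number_of_joints * 4
Total = 17 * 4
Total = 68

68


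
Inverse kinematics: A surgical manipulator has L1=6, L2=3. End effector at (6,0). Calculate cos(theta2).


Given: L1 = 6, L2 = 3, target (x, y) = (6, 0)
Using cos(theta2) = (x^2 + y^2 - L1^2 - L2^2) / (2*L1*L2)
x^2 + y^2 = 6^2 + 0 = 36
L1^2 + L2^2 = 36 + 9 = 45
Numerator = 36 - 45 = -9
Denominator = 2*6*3 = 36
cos(theta2) = -9/36 = -1/4

-1/4


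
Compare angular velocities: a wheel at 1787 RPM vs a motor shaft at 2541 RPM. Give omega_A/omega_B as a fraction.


Given: RPM_A = 1787, RPM_B = 2541
omega = 2*pi*RPM/60, so omega_A/omega_B = RPM_A / RPM_B
omega_A/omega_B = 1787 / 2541
omega_A/omega_B = 1787/2541

1787/2541


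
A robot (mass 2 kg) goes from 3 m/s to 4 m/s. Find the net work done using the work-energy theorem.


Given: m = 2 kg, v0 = 3 m/s, v = 4 m/s
Using W = (1/2)*m*(v^2 - v0^2)
v^2 = 4^2 = 16
v0^2 = 3^2 = 9
v^2 - v0^2 = 16 - 9 = 7
W = (1/2)*2*7 = 7 J

7 J


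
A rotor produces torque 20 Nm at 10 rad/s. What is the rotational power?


Given: tau = 20 Nm, omega = 10 rad/s
Using P = tau * omega
P = 20 * 10
P = 200 W

200 W


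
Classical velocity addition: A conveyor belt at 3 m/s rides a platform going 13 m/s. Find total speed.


Given: object velocity = 3 m/s, platform velocity = 13 m/s (same direction)
Using classical velocity addition: v_total = v_object + v_platform
v_total = 3 + 13
v_total = 16 m/s

16 m/s


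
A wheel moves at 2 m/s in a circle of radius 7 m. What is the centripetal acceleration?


Given: v = 2 m/s, r = 7 m
Using a_c = v^2 / r
a_c = 2^2 / 7
a_c = 4 / 7
a_c = 4/7 m/s^2

4/7 m/s^2


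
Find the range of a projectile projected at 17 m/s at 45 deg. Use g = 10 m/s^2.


Given: v0 = 17 m/s, theta = 45 deg, g = 10 m/s^2
sin(2*45) = sin(90) = 1
Using R = v0^2 * sin(2*theta) / g
R = 17^2 * 1 / 10
R = 289 / 10
R = 289/10 m

289/10 m


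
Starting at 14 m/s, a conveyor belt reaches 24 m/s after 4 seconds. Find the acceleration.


Given: initial velocity v0 = 14 m/s, final velocity v = 24 m/s, time t = 4 s
Using a = (v - v0) / t
a = (24 - 14) / 4
a = 10 / 4
a = 5/2 m/s^2

5/2 m/s^2


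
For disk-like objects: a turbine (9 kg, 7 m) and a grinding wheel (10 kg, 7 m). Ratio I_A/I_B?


Given: M1=9 kg, R1=7 m, M2=10 kg, R2=7 m
For a disk: I = (1/2)*M*R^2, so I_A/I_B = (M1*R1^2)/(M2*R2^2)
M1*R1^2 = 9*49 = 441
M2*R2^2 = 10*49 = 490
I_A/I_B = 441/490 = 9/10

9/10


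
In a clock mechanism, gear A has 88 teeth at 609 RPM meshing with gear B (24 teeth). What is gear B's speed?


Given: N1 = 88 teeth, w1 = 609 RPM, N2 = 24 teeth
Using N1*w1 = N2*w2
w2 = N1*w1 / N2
w2 = 88*609 / 24
w2 = 53592 / 24
w2 = 2233 RPM

2233 RPM


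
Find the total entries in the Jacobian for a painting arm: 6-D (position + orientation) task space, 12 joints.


Given: task space dimension = 6, joints = 12
Jacobian is a 6 x 12 matrix
Total entries = rows * columns
Total = 6 * 12
Total = 72

72


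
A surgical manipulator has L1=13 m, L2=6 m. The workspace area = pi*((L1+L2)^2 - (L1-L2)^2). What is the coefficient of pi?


Given: L1 = 13, L2 = 6
(L1+L2)^2 = (19)^2 = 361
(L1-L2)^2 = (7)^2 = 49
Difference = 361 - 49 = 312
This equals 4*L1*L2 = 4*13*6 = 312
Workspace area = 312*pi

312


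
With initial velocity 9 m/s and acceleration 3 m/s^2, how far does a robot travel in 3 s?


Given: v0 = 9 m/s, a = 3 m/s^2, t = 3 s
Using s = v0*t + (1/2)*a*t^2
s = 9*3 + (1/2)*3*3^2
s = 27 + (1/2)*27
s = 27 + 27/2
s = 81/2

81/2 m


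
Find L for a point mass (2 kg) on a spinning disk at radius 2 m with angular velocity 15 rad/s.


Given: m = 2 kg, r = 2 m, omega = 15 rad/s
For a point mass: I = m*r^2
I = 2*2^2 = 2*4 = 8
L = I*omega = 8*15
L = 120 kg*m^2/s

120 kg*m^2/s


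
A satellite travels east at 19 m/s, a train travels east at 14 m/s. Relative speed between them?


Given: v_A = 19 m/s east, v_B = 14 m/s east
Both move in the same direction; relative speed = |v_A - v_B|
|19 - 14| = |5|
= 5 m/s

5 m/s


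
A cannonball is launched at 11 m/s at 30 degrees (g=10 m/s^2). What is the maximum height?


Given: v0 = 11 m/s, theta = 30 deg, g = 10 m/s^2
sin^2(30) = 1/4
Using H = v0^2 * sin^2(theta) / (2*g)
H = 11^2 * 1/4 / (2*10)
H = 121 * 1/4 / 20
H = 121/4 / 20
H = 121/80 m

121/80 m


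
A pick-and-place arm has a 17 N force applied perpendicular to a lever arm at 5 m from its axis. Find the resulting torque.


Given: F = 17 N, r = 5 m, angle = 90 deg (perpendicular)
Using tau = F * r * sin(90)
sin(90) = 1
tau = 17 * 5 * 1
tau = 85 Nm

85 Nm


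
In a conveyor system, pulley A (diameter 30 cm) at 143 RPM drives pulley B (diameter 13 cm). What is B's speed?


Given: D1 = 30 cm, w1 = 143 RPM, D2 = 13 cm
Using D1*w1 = D2*w2
w2 = D1*w1 / D2
w2 = 30*143 / 13
w2 = 4290 / 13
w2 = 330 RPM

330 RPM


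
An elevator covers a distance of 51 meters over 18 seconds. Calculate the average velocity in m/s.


Given: distance d = 51 m, time t = 18 s
Using v = d / t
v = 51 / 18
v = 17/6 m/s

17/6 m/s


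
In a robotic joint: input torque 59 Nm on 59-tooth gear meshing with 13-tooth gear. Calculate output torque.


Given: N1 = 59, N2 = 13, T1 = 59 Nm
Using T2/T1 = N2/N1
T2 = T1 * N2 / N1
T2 = 59 * 13 / 59
T2 = 767 / 59
T2 = 13 Nm

13 Nm


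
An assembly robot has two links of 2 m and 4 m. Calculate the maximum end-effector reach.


Given: L1 = 2 m, L2 = 4 m
For a 2-link planar arm, max reach = L1 + L2 (fully extended)
Max reach = 2 + 4
Max reach = 6 m

6 m


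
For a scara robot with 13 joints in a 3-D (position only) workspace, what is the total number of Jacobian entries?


Given: task space dimension = 3, joints = 13
Jacobian is a 3 x 13 matrix
Total entries = rows * columns
Total = 3 * 13
Total = 39

39


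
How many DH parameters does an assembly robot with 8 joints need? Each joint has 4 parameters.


Given: 8 joints, 4 DH parameters per joint (d, theta, a, alpha)
Total DH parameters = number_of_joints * 4
Total = 8 * 4
Total = 32

32


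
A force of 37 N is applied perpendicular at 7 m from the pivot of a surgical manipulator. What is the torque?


Given: F = 37 N, r = 7 m, angle = 90 deg (perpendicular)
Using tau = F * r * sin(90)
sin(90) = 1
tau = 37 * 7 * 1
tau = 259 Nm

259 Nm


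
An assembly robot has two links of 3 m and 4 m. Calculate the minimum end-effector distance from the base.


Given: L1 = 3 m, L2 = 4 m
For a 2-link planar arm, min reach = |L1 - L2| (second link folded back)
Min reach = |3 - 4|
Min reach = 1 m

1 m


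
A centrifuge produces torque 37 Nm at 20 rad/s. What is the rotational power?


Given: tau = 37 Nm, omega = 20 rad/s
Using P = tau * omega
P = 37 * 20
P = 740 W

740 W


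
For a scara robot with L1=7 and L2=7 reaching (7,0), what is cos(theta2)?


Given: L1 = 7, L2 = 7, target (x, y) = (7, 0)
Using cos(theta2) = (x^2 + y^2 - L1^2 - L2^2) / (2*L1*L2)
x^2 + y^2 = 7^2 + 0 = 49
L1^2 + L2^2 = 49 + 49 = 98
Numerator = 49 - 98 = -49
Denominator = 2*7*7 = 98
cos(theta2) = -49/98 = -1/2

-1/2


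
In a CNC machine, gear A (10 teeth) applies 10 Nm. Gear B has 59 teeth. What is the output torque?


Given: N1 = 10, N2 = 59, T1 = 10 Nm
Using T2/T1 = N2/N1
T2 = T1 * N2 / N1
T2 = 10 * 59 / 10
T2 = 590 / 10
T2 = 59 Nm

59 Nm


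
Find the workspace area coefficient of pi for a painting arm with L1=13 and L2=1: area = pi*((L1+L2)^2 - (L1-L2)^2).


Given: L1 = 13, L2 = 1
(L1+L2)^2 = (14)^2 = 196
(L1-L2)^2 = (12)^2 = 144
Difference = 196 - 144 = 52
This equals 4*L1*L2 = 4*13*1 = 52
Workspace area = 52*pi

52


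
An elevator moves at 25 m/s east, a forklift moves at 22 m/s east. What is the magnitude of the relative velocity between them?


Given: v_A = 25 m/s east, v_B = 22 m/s east
Both move in the same direction; relative speed = |v_A - v_B|
|25 - 22| = |3|
= 3 m/s

3 m/s


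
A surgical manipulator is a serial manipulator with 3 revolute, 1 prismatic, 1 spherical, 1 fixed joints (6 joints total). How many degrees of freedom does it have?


Given: serial robot with 3 revolute, 1 prismatic, 1 spherical, 1 fixed joints
DOF contribution per joint type: revolute=1, prismatic=1, spherical=3, fixed=0
DOF = 3*1 + 1*1 + 1*3 + 1*0
DOF = 7

7


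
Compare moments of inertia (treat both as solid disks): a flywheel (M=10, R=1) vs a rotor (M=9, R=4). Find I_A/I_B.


Given: M1=10 kg, R1=1 m, M2=9 kg, R2=4 m
For a disk: I = (1/2)*M*R^2, so I_A/I_B = (M1*R1^2)/(M2*R2^2)
M1*R1^2 = 10*1 = 10
M2*R2^2 = 9*16 = 144
I_A/I_B = 10/144 = 5/72

5/72


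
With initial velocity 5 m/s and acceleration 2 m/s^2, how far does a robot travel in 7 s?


Given: v0 = 5 m/s, a = 2 m/s^2, t = 7 s
Using s = v0*t + (1/2)*a*t^2
s = 5*7 + (1/2)*2*7^2
s = 35 + (1/2)*98
s = 35 + 49
s = 84

84 m


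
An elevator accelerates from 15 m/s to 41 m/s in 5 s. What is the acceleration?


Given: initial velocity v0 = 15 m/s, final velocity v = 41 m/s, time t = 5 s
Using a = (v - v0) / t
a = (41 - 15) / 5
a = 26 / 5
a = 26/5 m/s^2

26/5 m/s^2


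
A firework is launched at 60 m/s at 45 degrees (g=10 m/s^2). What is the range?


Given: v0 = 60 m/s, theta = 45 deg, g = 10 m/s^2
sin(2*45) = sin(90) = 1
Using R = v0^2 * sin(2*theta) / g
R = 60^2 * 1 / 10
R = 3600 / 10
R = 360 m

360 m


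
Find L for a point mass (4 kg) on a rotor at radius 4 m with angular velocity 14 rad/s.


Given: m = 4 kg, r = 4 m, omega = 14 rad/s
For a point mass: I = m*r^2
I = 4*4^2 = 4*16 = 64
L = I*omega = 64*14
L = 896 kg*m^2/s

896 kg*m^2/s


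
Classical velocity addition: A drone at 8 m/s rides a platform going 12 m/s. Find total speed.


Given: object velocity = 8 m/s, platform velocity = 12 m/s (same direction)
Using classical velocity addition: v_total = v_object + v_platform
v_total = 8 + 12
v_total = 20 m/s

20 m/s


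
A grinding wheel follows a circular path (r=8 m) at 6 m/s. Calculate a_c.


Given: v = 6 m/s, r = 8 m
Using a_c = v^2 / r
a_c = 6^2 / 8
a_c = 36 / 8
a_c = 9/2 m/s^2

9/2 m/s^2


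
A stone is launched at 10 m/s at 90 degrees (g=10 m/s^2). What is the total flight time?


Given: v0 = 10 m/s, theta = 90 deg, g = 10 m/s^2
sin(90) = 1
Using T = 2*v0*sin(theta) / g
T = 2*10*1 / 10
T = 20 / 10
T = 2 s

2 s


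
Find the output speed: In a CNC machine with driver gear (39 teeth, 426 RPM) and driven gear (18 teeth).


Given: N1 = 39 teeth, w1 = 426 RPM, N2 = 18 teeth
Using N1*w1 = N2*w2
w2 = N1*w1 / N2
w2 = 39*426 / 18
w2 = 16614 / 18
w2 = 923 RPM

923 RPM


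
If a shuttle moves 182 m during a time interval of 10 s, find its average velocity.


Given: distance d = 182 m, time t = 10 s
Using v = d / t
v = 182 / 10
v = 91/5 m/s

91/5 m/s


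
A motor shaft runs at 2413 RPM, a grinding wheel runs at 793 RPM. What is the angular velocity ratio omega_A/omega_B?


Given: RPM_A = 2413, RPM_B = 793
omega = 2*pi*RPM/60, so omega_A/omega_B = RPM_A / RPM_B
omega_A/omega_B = 2413 / 793
omega_A/omega_B = 2413/793

2413/793


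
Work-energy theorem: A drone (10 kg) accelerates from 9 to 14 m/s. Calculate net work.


Given: m = 10 kg, v0 = 9 m/s, v = 14 m/s
Using W = (1/2)*m*(v^2 - v0^2)
v^2 = 14^2 = 196
v0^2 = 9^2 = 81
v^2 - v0^2 = 196 - 81 = 115
W = (1/2)*10*115 = 575 J

575 J


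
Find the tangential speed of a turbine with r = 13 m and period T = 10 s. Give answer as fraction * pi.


Given: radius r = 13 m, period T = 10 s
Using v = 2*pi*r / T
v = 2*pi*13 / 10
v = 26*pi / 10
v = 13/5*pi m/s

13/5*pi m/s


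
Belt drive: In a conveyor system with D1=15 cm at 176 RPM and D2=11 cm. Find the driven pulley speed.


Given: D1 = 15 cm, w1 = 176 RPM, D2 = 11 cm
Using D1*w1 = D2*w2
w2 = D1*w1 / D2
w2 = 15*176 / 11
w2 = 2640 / 11
w2 = 240 RPM

240 RPM


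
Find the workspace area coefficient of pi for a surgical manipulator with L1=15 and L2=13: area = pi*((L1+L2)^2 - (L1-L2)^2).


Given: L1 = 15, L2 = 13
(L1+L2)^2 = (28)^2 = 784
(L1-L2)^2 = (2)^2 = 4
Difference = 784 - 4 = 780
This equals 4*L1*L2 = 4*15*13 = 780
Workspace area = 780*pi

780


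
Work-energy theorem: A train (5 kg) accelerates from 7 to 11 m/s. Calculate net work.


Given: m = 5 kg, v0 = 7 m/s, v = 11 m/s
Using W = (1/2)*m*(v^2 - v0^2)
v^2 = 11^2 = 121
v0^2 = 7^2 = 49
v^2 - v0^2 = 121 - 49 = 72
W = (1/2)*5*72 = 180 J

180 J


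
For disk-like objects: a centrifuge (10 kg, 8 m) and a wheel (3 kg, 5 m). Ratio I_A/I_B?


Given: M1=10 kg, R1=8 m, M2=3 kg, R2=5 m
For a disk: I = (1/2)*M*R^2, so I_A/I_B = (M1*R1^2)/(M2*R2^2)
M1*R1^2 = 10*64 = 640
M2*R2^2 = 3*25 = 75
I_A/I_B = 640/75 = 128/15

128/15


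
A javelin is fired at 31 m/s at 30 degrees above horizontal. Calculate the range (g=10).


Given: v0 = 31 m/s, theta = 30 deg, g = 10 m/s^2
sin(2*30) = sin(60) = sqrt(3)/2
Using R = v0^2 * sin(2*theta) / g
R = 31^2 * (sqrt(3)/2) / 10
R = 961 * sqrt(3) / 20
R = 961/20*sqrt(3) m

961/20*sqrt(3) m


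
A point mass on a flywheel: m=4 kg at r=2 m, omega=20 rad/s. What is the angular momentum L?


Given: m = 4 kg, r = 2 m, omega = 20 rad/s
For a point mass: I = m*r^2
I = 4*2^2 = 4*4 = 16
L = I*omega = 16*20
L = 320 kg*m^2/s

320 kg*m^2/s


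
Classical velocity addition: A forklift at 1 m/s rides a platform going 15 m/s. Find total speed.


Given: object velocity = 1 m/s, platform velocity = 15 m/s (same direction)
Using classical velocity addition: v_total = v_object + v_platform
v_total = 1 + 15
v_total = 16 m/s

16 m/s


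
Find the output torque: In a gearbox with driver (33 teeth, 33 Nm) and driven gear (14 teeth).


Given: N1 = 33, N2 = 14, T1 = 33 Nm
Using T2/T1 = N2/N1
T2 = T1 * N2 / N1
T2 = 33 * 14 / 33
T2 = 462 / 33
T2 = 14 Nm

14 Nm


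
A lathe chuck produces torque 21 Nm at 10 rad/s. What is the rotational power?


Given: tau = 21 Nm, omega = 10 rad/s
Using P = tau * omega
P = 21 * 10
P = 210 W

210 W


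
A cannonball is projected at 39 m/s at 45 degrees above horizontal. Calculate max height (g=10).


Given: v0 = 39 m/s, theta = 45 deg, g = 10 m/s^2
sin^2(45) = 1/2
Using H = v0^2 * sin^2(theta) / (2*g)
H = 39^2 * 1/2 / (2*10)
H = 1521 * 1/2 / 20
H = 1521/2 / 20
H = 1521/40 m

1521/40 m


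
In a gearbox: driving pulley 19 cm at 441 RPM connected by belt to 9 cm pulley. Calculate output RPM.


Given: D1 = 19 cm, w1 = 441 RPM, D2 = 9 cm
Using D1*w1 = D2*w2
w2 = D1*w1 / D2
w2 = 19*441 / 9
w2 = 8379 / 9
w2 = 931 RPM

931 RPM


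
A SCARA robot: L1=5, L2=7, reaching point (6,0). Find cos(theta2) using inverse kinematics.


Given: L1 = 5, L2 = 7, target (x, y) = (6, 0)
Using cos(theta2) = (x^2 + y^2 - L1^2 - L2^2) / (2*L1*L2)
x^2 + y^2 = 6^2 + 0 = 36
L1^2 + L2^2 = 25 + 49 = 74
Numerator = 36 - 74 = -38
Denominator = 2*5*7 = 70
cos(theta2) = -38/70 = -19/35

-19/35


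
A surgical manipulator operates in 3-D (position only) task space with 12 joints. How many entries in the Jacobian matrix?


Given: task space dimension = 3, joints = 12
Jacobian is a 3 x 12 matrix
Total entries = rows * columns
Total = 3 * 12
Total = 36

36


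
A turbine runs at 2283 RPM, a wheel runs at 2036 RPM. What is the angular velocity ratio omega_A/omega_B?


Given: RPM_A = 2283, RPM_B = 2036
omega = 2*pi*RPM/60, so omega_A/omega_B = RPM_A / RPM_B
omega_A/omega_B = 2283 / 2036
omega_A/omega_B = 2283/2036

2283/2036


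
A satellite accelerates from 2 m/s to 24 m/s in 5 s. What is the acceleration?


Given: initial velocity v0 = 2 m/s, final velocity v = 24 m/s, time t = 5 s
Using a = (v - v0) / t
a = (24 - 2) / 5
a = 22 / 5
a = 22/5 m/s^2

22/5 m/s^2


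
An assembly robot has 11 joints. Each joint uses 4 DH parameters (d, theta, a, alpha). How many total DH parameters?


Given: 11 joints, 4 DH parameters per joint (d, theta, a, alpha)
Total DH parameters = number_of_joints * 4
Total = 11 * 4
Total = 44

44


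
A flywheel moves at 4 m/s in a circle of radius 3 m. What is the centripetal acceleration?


Given: v = 4 m/s, r = 3 m
Using a_c = v^2 / r
a_c = 4^2 / 3
a_c = 16 / 3
a_c = 16/3 m/s^2

16/3 m/s^2


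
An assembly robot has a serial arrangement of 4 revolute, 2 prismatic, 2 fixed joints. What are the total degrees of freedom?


Given: serial robot with 4 revolute, 2 prismatic, 2 fixed joints
DOF contribution per joint type: revolute=1, prismatic=1, spherical=3, fixed=0
DOF = 4*1 + 2*1 + 2*0
DOF = 6

6


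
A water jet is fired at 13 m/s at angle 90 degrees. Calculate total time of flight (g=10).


Given: v0 = 13 m/s, theta = 90 deg, g = 10 m/s^2
sin(90) = 1
Using T = 2*v0*sin(theta) / g
T = 2*13*1 / 10
T = 26 / 10
T = 13/5 s

13/5 s


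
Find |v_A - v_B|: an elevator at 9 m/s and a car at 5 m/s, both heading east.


Given: v_A = 9 m/s east, v_B = 5 m/s east
Both move in the same direction; relative speed = |v_A - v_B|
|9 - 5| = |4|
= 4 m/s

4 m/s


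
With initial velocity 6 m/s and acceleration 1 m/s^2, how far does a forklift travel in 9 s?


Given: v0 = 6 m/s, a = 1 m/s^2, t = 9 s
Using s = v0*t + (1/2)*a*t^2
s = 6*9 + (1/2)*1*9^2
s = 54 + (1/2)*81
s = 54 + 81/2
s = 189/2

189/2 m


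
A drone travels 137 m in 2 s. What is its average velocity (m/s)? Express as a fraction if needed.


Given: distance d = 137 m, time t = 2 s
Using v = d / t
v = 137 / 2
v = 137/2 m/s

137/2 m/s


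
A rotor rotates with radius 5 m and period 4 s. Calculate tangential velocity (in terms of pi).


Given: radius r = 5 m, period T = 4 s
Using v = 2*pi*r / T
v = 2*pi*5 / 4
v = 10*pi / 4
v = 5/2*pi m/s

5/2*pi m/s


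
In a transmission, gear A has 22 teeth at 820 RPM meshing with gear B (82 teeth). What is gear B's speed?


Given: N1 = 22 teeth, w1 = 820 RPM, N2 = 82 teeth
Using N1*w1 = N2*w2
w2 = N1*w1 / N2
w2 = 22*820 / 82
w2 = 18040 / 82
w2 = 220 RPM

220 RPM


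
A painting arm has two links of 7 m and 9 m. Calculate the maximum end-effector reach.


Given: L1 = 7 m, L2 = 9 m
For a 2-link planar arm, max reach = L1 + L2 (fully extended)
Max reach = 7 + 9
Max reach = 16 m

16 m


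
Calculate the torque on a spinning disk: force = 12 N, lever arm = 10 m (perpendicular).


Given: F = 12 N, r = 10 m, angle = 90 deg (perpendicular)
Using tau = F * r * sin(90)
sin(90) = 1
tau = 12 * 10 * 1
tau = 120 Nm

120 Nm


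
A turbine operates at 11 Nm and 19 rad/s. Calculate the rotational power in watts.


Given: tau = 11 Nm, omega = 19 rad/s
Using P = tau * omega
P = 11 * 19
P = 209 W

209 W


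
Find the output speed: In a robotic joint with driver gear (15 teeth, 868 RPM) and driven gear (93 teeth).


Given: N1 = 15 teeth, w1 = 868 RPM, N2 = 93 teeth
Using N1*w1 = N2*w2
w2 = N1*w1 / N2
w2 = 15*868 / 93
w2 = 13020 / 93
w2 = 140 RPM

140 RPM


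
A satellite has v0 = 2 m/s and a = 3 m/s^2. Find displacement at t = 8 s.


Given: v0 = 2 m/s, a = 3 m/s^2, t = 8 s
Using s = v0*t + (1/2)*a*t^2
s = 2*8 + (1/2)*3*8^2
s = 16 + (1/2)*192
s = 16 + 96
s = 112

112 m


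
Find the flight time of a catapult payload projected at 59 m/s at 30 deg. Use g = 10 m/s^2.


Given: v0 = 59 m/s, theta = 30 deg, g = 10 m/s^2
sin(30) = 1/2
Using T = 2*v0*sin(theta) / g
T = 2*59*1/2 / 10
T = 59 / 10
T = 59/10 s

59/10 s


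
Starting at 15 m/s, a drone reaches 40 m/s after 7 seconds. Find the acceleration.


Given: initial velocity v0 = 15 m/s, final velocity v = 40 m/s, time t = 7 s
Using a = (v - v0) / t
a = (40 - 15) / 7
a = 25 / 7
a = 25/7 m/s^2

25/7 m/s^2


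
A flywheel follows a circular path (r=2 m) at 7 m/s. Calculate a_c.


Given: v = 7 m/s, r = 2 m
Using a_c = v^2 / r
a_c = 7^2 / 2
a_c = 49 / 2
a_c = 49/2 m/s^2

49/2 m/s^2


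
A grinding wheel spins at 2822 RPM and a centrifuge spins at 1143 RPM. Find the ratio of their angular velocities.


Given: RPM_A = 2822, RPM_B = 1143
omega = 2*pi*RPM/60, so omega_A/omega_B = RPM_A / RPM_B
omega_A/omega_B = 2822 / 1143
omega_A/omega_B = 2822/1143

2822/1143


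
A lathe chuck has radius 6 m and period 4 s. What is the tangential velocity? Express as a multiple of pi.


Given: radius r = 6 m, period T = 4 s
Using v = 2*pi*r / T
v = 2*pi*6 / 4
v = 12*pi / 4
v = 3*pi m/s

3*pi m/s


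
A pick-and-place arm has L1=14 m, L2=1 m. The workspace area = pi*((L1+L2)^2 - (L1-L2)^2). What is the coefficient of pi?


Given: L1 = 14, L2 = 1
(L1+L2)^2 = (15)^2 = 225
(L1-L2)^2 = (13)^2 = 169
Difference = 225 - 169 = 56
This equals 4*L1*L2 = 4*14*1 = 56
Workspace area = 56*pi

56


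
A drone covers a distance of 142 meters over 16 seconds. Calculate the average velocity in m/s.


Given: distance d = 142 m, time t = 16 s
Using v = d / t
v = 142 / 16
v = 71/8 m/s

71/8 m/s


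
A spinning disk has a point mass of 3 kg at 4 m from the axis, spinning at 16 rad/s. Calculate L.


Given: m = 3 kg, r = 4 m, omega = 16 rad/s
For a point mass: I = m*r^2
I = 3*4^2 = 3*16 = 48
L = I*omega = 48*16
L = 768 kg*m^2/s

768 kg*m^2/s


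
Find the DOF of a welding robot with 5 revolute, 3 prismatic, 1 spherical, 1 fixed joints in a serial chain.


Given: serial robot with 5 revolute, 3 prismatic, 1 spherical, 1 fixed joints
DOF contribution per joint type: revolute=1, prismatic=1, spherical=3, fixed=0
DOF = 5*1 + 3*1 + 1*3 + 1*0
DOF = 11

11


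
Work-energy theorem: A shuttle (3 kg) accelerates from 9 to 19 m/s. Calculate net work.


Given: m = 3 kg, v0 = 9 m/s, v = 19 m/s
Using W = (1/2)*m*(v^2 - v0^2)
v^2 = 19^2 = 361
v0^2 = 9^2 = 81
v^2 - v0^2 = 361 - 81 = 280
W = (1/2)*3*280 = 420 J

420 J


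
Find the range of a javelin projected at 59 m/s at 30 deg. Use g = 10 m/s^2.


Given: v0 = 59 m/s, theta = 30 deg, g = 10 m/s^2
sin(2*30) = sin(60) = sqrt(3)/2
Using R = v0^2 * sin(2*theta) / g
R = 59^2 * (sqrt(3)/2) / 10
R = 3481 * sqrt(3) / 20
R = 3481/20*sqrt(3) m

3481/20*sqrt(3) m


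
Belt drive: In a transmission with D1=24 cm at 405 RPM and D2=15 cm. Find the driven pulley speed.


Given: D1 = 24 cm, w1 = 405 RPM, D2 = 15 cm
Using D1*w1 = D2*w2
w2 = D1*w1 / D2
w2 = 24*405 / 15
w2 = 9720 / 15
w2 = 648 RPM

648 RPM


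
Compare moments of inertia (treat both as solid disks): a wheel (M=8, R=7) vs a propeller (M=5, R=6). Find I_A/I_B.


Given: M1=8 kg, R1=7 m, M2=5 kg, R2=6 m
For a disk: I = (1/2)*M*R^2, so I_A/I_B = (M1*R1^2)/(M2*R2^2)
M1*R1^2 = 8*49 = 392
M2*R2^2 = 5*36 = 180
I_A/I_B = 392/180 = 98/45

98/45


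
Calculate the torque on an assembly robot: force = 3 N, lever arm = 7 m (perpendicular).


Given: F = 3 N, r = 7 m, angle = 90 deg (perpendicular)
Using tau = F * r * sin(90)
sin(90) = 1
tau = 3 * 7 * 1
tau = 21 Nm

21 Nm


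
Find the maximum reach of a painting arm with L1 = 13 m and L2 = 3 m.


Given: L1 = 13 m, L2 = 3 m
For a 2-link planar arm, max reach = L1 + L2 (fully extended)
Max reach = 13 + 3
Max reach = 16 m

16 m


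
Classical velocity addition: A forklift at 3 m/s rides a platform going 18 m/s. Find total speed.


Given: object velocity = 3 m/s, platform velocity = 18 m/s (same direction)
Using classical velocity addition: v_total = v_object + v_platform
v_total = 3 + 18
v_total = 21 m/s

21 m/s


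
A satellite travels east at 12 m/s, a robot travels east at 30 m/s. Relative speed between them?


Given: v_A = 12 m/s east, v_B = 30 m/s east
Both move in the same direction; relative speed = |v_A - v_B|
|12 - 30| = |-18|
= 18 m/s

18 m/s


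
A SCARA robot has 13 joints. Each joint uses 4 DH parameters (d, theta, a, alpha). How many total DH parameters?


Given: 13 joints, 4 DH parameters per joint (d, theta, a, alpha)
Total DH parameters = number_of_joints * 4
Total = 13 * 4
Total = 52

52


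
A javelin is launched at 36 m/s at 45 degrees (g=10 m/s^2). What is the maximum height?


Given: v0 = 36 m/s, theta = 45 deg, g = 10 m/s^2
sin^2(45) = 1/2
Using H = v0^2 * sin^2(theta) / (2*g)
H = 36^2 * 1/2 / (2*10)
H = 1296 * 1/2 / 20
H = 648 / 20
H = 162/5 m

162/5 m


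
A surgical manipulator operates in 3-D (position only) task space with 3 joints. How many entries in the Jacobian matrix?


Given: task space dimension = 3, joints = 3
Jacobian is a 3 x 3 matrix
Total entries = rows * columns
Total = 3 * 3
Total = 9

9


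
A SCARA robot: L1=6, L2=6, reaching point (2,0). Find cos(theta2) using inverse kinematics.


Given: L1 = 6, L2 = 6, target (x, y) = (2, 0)
Using cos(theta2) = (x^2 + y^2 - L1^2 - L2^2) / (2*L1*L2)
x^2 + y^2 = 2^2 + 0 = 4
L1^2 + L2^2 = 36 + 36 = 72
Numerator = 4 - 72 = -68
Denominator = 2*6*6 = 72
cos(theta2) = -68/72 = -17/18

-17/18


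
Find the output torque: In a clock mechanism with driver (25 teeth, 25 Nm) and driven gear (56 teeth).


Given: N1 = 25, N2 = 56, T1 = 25 Nm
Using T2/T1 = N2/N1
T2 = T1 * N2 / N1
T2 = 25 * 56 / 25
T2 = 1400 / 25
T2 = 56 Nm

56 Nm


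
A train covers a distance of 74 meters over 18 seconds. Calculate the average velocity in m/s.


Given: distance d = 74 m, time t = 18 s
Using v = d / t
v = 74 / 18
v = 37/9 m/s

37/9 m/s


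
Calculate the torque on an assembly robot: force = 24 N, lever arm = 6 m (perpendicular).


Given: F = 24 N, r = 6 m, angle = 90 deg (perpendicular)
Using tau = F * r * sin(90)
sin(90) = 1
tau = 24 * 6 * 1
tau = 144 Nm

144 Nm


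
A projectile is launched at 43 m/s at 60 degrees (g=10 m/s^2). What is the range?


Given: v0 = 43 m/s, theta = 60 deg, g = 10 m/s^2
sin(2*60) = sin(120) = sqrt(3)/2
Using R = v0^2 * sin(2*theta) / g
R = 43^2 * (sqrt(3)/2) / 10
R = 1849 * sqrt(3) / 20
R = 1849/20*sqrt(3) m

1849/20*sqrt(3) m


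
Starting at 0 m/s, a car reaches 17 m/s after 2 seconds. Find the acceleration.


Given: initial velocity v0 = 0 m/s, final velocity v = 17 m/s, time t = 2 s
Using a = (v - v0) / t
a = (17 - 0) / 2
a = 17 / 2
a = 17/2 m/s^2

17/2 m/s^2


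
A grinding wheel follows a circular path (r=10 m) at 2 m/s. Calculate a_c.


Given: v = 2 m/s, r = 10 m
Using a_c = v^2 / r
a_c = 2^2 / 10
a_c = 4 / 10
a_c = 2/5 m/s^2

2/5 m/s^2


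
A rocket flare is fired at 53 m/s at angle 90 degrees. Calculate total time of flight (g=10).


Given: v0 = 53 m/s, theta = 90 deg, g = 10 m/s^2
sin(90) = 1
Using T = 2*v0*sin(theta) / g
T = 2*53*1 / 10
T = 106 / 10
T = 53/5 s

53/5 s


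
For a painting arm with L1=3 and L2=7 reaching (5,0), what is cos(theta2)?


Given: L1 = 3, L2 = 7, target (x, y) = (5, 0)
Using cos(theta2) = (x^2 + y^2 - L1^2 - L2^2) / (2*L1*L2)
x^2 + y^2 = 5^2 + 0 = 25
L1^2 + L2^2 = 9 + 49 = 58
Numerator = 25 - 58 = -33
Denominator = 2*3*7 = 42
cos(theta2) = -33/42 = -11/14

-11/14


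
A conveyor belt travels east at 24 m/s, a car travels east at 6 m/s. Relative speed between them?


Given: v_A = 24 m/s east, v_B = 6 m/s east
Both move in the same direction; relative speed = |v_A - v_B|
|24 - 6| = |18|
= 18 m/s

18 m/s


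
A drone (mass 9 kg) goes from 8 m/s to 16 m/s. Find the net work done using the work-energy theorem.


Given: m = 9 kg, v0 = 8 m/s, v = 16 m/s
Using W = (1/2)*m*(v^2 - v0^2)
v^2 = 16^2 = 256
v0^2 = 8^2 = 64
v^2 - v0^2 = 256 - 64 = 192
W = (1/2)*9*192 = 864 J

864 J


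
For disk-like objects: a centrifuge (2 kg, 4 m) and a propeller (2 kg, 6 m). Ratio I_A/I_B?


Given: M1=2 kg, R1=4 m, M2=2 kg, R2=6 m
For a disk: I = (1/2)*M*R^2, so I_A/I_B = (M1*R1^2)/(M2*R2^2)
M1*R1^2 = 2*16 = 32
M2*R2^2 = 2*36 = 72
I_A/I_B = 32/72 = 4/9

4/9


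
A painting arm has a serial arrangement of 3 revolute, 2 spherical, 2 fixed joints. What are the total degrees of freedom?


Given: serial robot with 3 revolute, 2 spherical, 2 fixed joints
DOF contribution per joint type: revolute=1, prismatic=1, spherical=3, fixed=0
DOF = 3*1 + 2*3 + 2*0
DOF = 9

9


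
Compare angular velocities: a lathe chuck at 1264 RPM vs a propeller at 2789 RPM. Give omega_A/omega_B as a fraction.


Given: RPM_A = 1264, RPM_B = 2789
omega = 2*pi*RPM/60, so omega_A/omega_B = RPM_A / RPM_B
omega_A/omega_B = 1264 / 2789
omega_A/omega_B = 1264/2789

1264/2789
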